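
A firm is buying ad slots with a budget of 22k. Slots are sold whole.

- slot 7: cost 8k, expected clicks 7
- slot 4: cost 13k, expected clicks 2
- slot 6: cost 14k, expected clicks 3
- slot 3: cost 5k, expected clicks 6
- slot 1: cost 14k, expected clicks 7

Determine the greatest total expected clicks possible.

Allowing fractional choices, the relaxed optimum would be about 17.5, but ad slots are indivisible.
slot 7 + slot 3: cost 8 + 5 = 13 ≤ 22, expected clicks 7 + 6 = 13.
slot 3 + slot 1: cost 5 + 14 = 19 ≤ 22, expected clicks 6 + 7 = 13.
slot 7 + slot 1: cost 8 + 14 = 22 ≤ 22, expected clicks 7 + 7 = 14.
Best is slot 7 and slot 1 with total expected clicks 14.

14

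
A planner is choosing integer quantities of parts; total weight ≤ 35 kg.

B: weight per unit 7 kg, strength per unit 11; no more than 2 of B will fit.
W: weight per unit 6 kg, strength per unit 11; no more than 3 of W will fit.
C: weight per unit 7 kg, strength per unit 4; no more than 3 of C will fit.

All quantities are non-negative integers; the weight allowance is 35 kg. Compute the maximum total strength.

This is a bounded integer knapsack.
Take 2×B and 3×W: weight 32 ≤ 35, strength 2·11 + 3·11 = 55.
W has the best ratio (11/6) and is taken to its limit of 3; remaining capacity is filled optimally with the others.

55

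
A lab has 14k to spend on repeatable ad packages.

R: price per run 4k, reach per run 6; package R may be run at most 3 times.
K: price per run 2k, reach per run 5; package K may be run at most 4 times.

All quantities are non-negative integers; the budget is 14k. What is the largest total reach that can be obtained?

27

This is a bounded integer knapsack.
K has the best ratio (5/2); taking only K gives at most 4×5 = 20 (stopped by the supply cap of 4).
Mixing does better — 2×R and 3×K: price 14 ≤ 14, reach 2·6 + 3·5 = 27.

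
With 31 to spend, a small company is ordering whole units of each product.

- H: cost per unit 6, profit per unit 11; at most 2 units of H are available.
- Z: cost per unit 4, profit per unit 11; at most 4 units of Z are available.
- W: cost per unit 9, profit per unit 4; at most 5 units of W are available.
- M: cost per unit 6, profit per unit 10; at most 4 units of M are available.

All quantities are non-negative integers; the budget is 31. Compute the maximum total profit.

66

Z has the best ratio (11/4); taking only Z gives at most 4×11 = 44 (stopped by the supply cap of 4).
Mixing does better — 2×H and 4×Z: cost 28 ≤ 31, profit 2·11 + 4·11 = 66.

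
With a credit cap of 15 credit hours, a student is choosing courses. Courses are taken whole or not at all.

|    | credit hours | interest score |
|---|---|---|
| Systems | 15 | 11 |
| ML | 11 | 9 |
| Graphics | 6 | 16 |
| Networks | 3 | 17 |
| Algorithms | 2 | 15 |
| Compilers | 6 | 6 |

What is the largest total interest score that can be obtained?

48

Treat it as a binary knapsack problem.
Take Graphics, Networks, and Algorithms: credit hours 6 + 3 + 2 = 11 ≤ 15, interest score 16 + 17 + 15 = 48.
No other feasible combination does better.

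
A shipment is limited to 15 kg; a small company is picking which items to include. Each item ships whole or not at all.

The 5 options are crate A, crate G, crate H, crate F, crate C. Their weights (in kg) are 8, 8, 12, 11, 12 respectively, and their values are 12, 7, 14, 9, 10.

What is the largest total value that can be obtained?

14

This is a 0-1 knapsack instance.
Allowing fractional choices, the relaxed optimum would be about 20.2, but items are indivisible.
crate A: weight 8 ≤ 15, value 12.
crate H: weight 12 ≤ 15, value 14.
Best is crate H with total value 14.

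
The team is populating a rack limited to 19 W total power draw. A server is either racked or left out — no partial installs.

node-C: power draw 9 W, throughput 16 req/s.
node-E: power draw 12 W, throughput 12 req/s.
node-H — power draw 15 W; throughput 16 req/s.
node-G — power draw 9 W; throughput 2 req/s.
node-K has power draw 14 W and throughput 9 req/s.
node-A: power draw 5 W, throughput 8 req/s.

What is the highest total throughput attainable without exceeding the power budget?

24

This is a 0-1 knapsack instance.
Allowing fractional choices, the relaxed optimum would be about 29.3, but servers are indivisible.
node-C + node-A: power draw 9 + 5 = 14 ≤ 19, throughput 16 + 8 = 24.
node-C + node-G: power draw 9 + 9 = 18 ≤ 19, throughput 16 + 2 = 18.
node-E + node-A: power draw 12 + 5 = 17 ≤ 19, throughput 12 + 8 = 20.
Best is node-C and node-A with total throughput 24.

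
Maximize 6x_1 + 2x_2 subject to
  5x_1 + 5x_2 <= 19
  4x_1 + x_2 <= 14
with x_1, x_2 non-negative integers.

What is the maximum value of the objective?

18

(x_1,x_2)=(3,0): 5·3+5·0=15≤19, 4·3+1·0=12≤14, objective 18.
(x_1,x_2)=(2,1): 5·2+5·1=15≤19, 4·2+1·1=9≤14, objective 14.
(x_1,x_2)=(2,0): 5·2+5·0=10≤19, 4·2+1·0=8≤14, objective 12.
The best lattice point is (3,0), giving 18.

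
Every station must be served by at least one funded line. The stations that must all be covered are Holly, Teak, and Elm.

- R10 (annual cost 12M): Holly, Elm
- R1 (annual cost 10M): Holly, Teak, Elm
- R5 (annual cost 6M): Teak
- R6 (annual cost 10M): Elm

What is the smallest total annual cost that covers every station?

R1 alone covers Holly, Teak, Elm — every station.
Total annual cost: 10.
No cover costs less than 10.

10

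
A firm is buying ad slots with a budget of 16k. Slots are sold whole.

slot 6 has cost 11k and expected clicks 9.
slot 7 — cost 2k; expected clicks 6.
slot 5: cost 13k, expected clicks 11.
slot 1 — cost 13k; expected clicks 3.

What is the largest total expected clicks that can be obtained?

slot 7 + slot 5: cost 2 + 13 = 15 ≤ 16, expected clicks 6 + 11 = 17.
slot 6 + slot 7: cost 11 + 2 = 13 ≤ 16, expected clicks 9 + 6 = 15.
Best is slot 7 and slot 5 with total expected clicks 17.

17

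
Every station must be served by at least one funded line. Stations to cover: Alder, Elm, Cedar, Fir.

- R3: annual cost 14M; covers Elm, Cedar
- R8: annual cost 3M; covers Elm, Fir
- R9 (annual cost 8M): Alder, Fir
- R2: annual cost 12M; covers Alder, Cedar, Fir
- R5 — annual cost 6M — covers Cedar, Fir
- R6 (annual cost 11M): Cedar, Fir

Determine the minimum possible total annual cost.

15

Choose R8 and R2: together they cover Alder, Elm, Cedar, Fir — every station.
Total annual cost: 3 + 12 = 15.
No cover costs less than 15.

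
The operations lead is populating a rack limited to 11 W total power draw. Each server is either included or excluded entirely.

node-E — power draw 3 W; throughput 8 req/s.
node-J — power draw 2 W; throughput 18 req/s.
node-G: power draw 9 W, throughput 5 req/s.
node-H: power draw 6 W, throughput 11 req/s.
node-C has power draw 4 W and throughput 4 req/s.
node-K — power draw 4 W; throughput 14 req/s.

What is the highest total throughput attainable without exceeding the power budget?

40

node-J + node-C + node-K: power draw 2 + 4 + 4 = 10 ≤ 11, throughput 18 + 4 + 14 = 36.
node-E + node-J + node-H: power draw 3 + 2 + 6 = 11 ≤ 11, throughput 8 + 18 + 11 = 37.
node-E + node-J + node-K: power draw 3 + 2 + 4 = 9 ≤ 11, throughput 8 + 18 + 14 = 40.
Best is node-E, node-J, and node-K with total throughput 40.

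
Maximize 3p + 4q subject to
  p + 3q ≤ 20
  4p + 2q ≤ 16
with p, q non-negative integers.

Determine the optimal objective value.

27

The continuous relaxation peaks at (0.8, 6.4) with value 28.00; rounding to a feasible lattice point costs some objective.
(p,q)=(1,6): 1·1+3·6=19≤20, 4·1+2·6=16≤16, objective 27.
(p,q)=(0,6): 1·0+3·6=18≤20, 4·0+2·6=12≤16, objective 24.
(p,q)=(1,5): 1·1+3·5=16≤20, 4·1+2·5=14≤16, objective 23.
Maximum is 27 at (p,q)=(1,6).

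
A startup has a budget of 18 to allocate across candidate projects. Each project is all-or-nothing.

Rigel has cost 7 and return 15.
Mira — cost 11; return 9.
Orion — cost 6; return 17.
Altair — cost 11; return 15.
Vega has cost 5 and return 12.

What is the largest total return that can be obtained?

Rigel + Orion + Vega: cost 7 + 6 + 5 = 18 ≤ 18, return 15 + 17 + 12 = 44.
Rigel + Orion: cost 7 + 6 = 13 ≤ 18, return 15 + 17 = 32.
Best is Rigel, Orion, and Vega with total return 44.

44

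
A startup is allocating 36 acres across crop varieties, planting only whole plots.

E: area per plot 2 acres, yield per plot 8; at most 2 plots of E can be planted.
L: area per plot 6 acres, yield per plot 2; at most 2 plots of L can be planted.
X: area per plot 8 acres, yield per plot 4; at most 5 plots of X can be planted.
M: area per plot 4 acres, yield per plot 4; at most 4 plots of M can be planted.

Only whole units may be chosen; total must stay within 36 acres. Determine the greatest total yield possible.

2×E, 1×L, 1×X, and 4×M: area 34 ≤ 36, yield 2·8 + 1·2 + 1·4 + 4·4 = 38.
2×E, 2×X, and 4×M: area 36 ≤ 36, yield 2·8 + 2·4 + 4·4 = 40.
Best is 40.

40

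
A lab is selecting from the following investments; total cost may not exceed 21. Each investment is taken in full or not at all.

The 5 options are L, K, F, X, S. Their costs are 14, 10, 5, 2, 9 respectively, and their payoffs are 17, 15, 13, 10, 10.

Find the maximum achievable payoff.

40

Allowing fractional choices, the relaxed optimum would be about 42.9, but investments are indivisible.
L + F + X: cost 14 + 5 + 2 = 21 ≤ 21, payoff 17 + 13 + 10 = 40.
K + F + X: cost 10 + 5 + 2 = 17 ≤ 21, payoff 15 + 13 + 10 = 38.
K + X + S: cost 10 + 2 + 9 = 21 ≤ 21, payoff 15 + 10 + 10 = 35.
Best is L, F, and X with total payoff 40.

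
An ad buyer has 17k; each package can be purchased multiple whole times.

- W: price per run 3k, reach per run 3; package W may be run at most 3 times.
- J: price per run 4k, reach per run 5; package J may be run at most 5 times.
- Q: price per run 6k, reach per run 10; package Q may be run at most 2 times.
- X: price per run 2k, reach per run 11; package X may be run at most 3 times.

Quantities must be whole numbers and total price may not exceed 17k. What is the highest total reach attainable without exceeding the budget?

48

Take 1×J, 1×Q, and 3×X: price 16 ≤ 17, reach 1·5 + 1·10 + 3·11 = 48.
X has the best ratio (11/2) and is taken to its limit of 3; remaining capacity is filled optimally with the others.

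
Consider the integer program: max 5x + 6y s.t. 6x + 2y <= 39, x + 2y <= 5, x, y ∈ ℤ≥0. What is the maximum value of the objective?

25

(x,y)=(5,0) is feasible, giving 25.
(x,y)=(4,0) is feasible, giving 20.
The best lattice point is (5,0), giving 25.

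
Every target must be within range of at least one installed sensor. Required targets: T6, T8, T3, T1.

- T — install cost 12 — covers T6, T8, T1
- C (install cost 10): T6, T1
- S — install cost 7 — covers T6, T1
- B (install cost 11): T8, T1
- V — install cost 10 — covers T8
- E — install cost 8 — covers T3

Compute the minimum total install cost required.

20

This is a weighted set-cover instance.
Choose T and E: together they cover T6, T8, T3, T1 — every target.
Total install cost: 12 + 8 = 20.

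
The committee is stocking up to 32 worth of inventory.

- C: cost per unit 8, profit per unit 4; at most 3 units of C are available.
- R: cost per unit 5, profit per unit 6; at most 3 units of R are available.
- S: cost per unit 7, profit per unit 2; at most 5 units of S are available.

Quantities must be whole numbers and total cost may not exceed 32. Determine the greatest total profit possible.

R has the best ratio (6/5); taking only R gives at most 3×6 = 18 (stopped by the supply cap of 3).
Mixing does better — 2×C and 3×R: cost 31 ≤ 32, profit 2·4 + 3·6 = 26.

26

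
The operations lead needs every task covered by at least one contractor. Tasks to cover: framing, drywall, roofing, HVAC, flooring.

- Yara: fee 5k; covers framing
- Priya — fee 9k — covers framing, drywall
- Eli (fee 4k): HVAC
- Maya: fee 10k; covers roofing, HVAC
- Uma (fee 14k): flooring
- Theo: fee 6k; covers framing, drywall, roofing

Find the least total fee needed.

Choose Eli, Uma, and Theo: together they cover framing, drywall, roofing, HVAC, flooring — every task.
Total fee: 4 + 14 + 6 = 24.

24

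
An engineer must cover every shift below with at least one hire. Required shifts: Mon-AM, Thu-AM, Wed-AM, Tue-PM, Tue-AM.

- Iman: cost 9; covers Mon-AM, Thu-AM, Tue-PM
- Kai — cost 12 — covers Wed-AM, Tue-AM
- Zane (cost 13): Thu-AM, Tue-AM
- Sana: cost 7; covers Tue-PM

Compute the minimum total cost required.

Choose Iman and Kai: together they cover Mon-AM, Thu-AM, Wed-AM, Tue-PM, Tue-AM — every shift.
Total cost: 9 + 12 = 21.
No cover costs less than 21.

21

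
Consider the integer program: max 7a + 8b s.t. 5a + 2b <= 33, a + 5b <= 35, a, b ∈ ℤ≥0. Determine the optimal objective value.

(a,b)=(4,6) is feasible, giving 76.
(a,b)=(3,6) is feasible, giving 69.
(a,b)=(4,5) is feasible, giving 68.
No feasible integer point exceeds 76.

76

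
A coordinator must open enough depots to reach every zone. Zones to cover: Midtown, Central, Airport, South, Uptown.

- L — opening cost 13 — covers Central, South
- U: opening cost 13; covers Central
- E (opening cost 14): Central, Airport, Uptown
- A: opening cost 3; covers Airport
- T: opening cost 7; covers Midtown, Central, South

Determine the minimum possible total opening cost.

21

The greedy cost-per-new-zone heuristic would pick T, A, and E for 24, but a cheaper cover exists.
Choose E and T: together they cover Midtown, Central, Airport, South, Uptown — every zone.
Total opening cost: 14 + 7 = 21.
No cover costs less than 21.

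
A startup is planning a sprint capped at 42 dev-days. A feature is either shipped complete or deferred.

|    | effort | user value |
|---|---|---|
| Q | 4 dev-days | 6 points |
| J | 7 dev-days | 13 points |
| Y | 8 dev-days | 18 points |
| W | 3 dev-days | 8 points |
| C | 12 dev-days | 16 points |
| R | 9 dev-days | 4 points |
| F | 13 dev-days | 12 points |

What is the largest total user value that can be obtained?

61

Allowing fractional choices, the relaxed optimum would be about 68.4, but features are indivisible.
Q + J + Y + W + C: effort 4 + 7 + 8 + 3 + 12 = 34 ≤ 42, user value 6 + 13 + 18 + 8 + 16 = 61.
J + Y + W + C + R: effort 7 + 8 + 3 + 12 + 9 = 39 ≤ 42, user value 13 + 18 + 8 + 16 + 4 = 59.
Q + Y + W + C + F: effort 4 + 8 + 3 + 12 + 13 = 40 ≤ 42, user value 6 + 18 + 8 + 16 + 12 = 60.
Best is Q, J, Y, W, and C with total user value 61.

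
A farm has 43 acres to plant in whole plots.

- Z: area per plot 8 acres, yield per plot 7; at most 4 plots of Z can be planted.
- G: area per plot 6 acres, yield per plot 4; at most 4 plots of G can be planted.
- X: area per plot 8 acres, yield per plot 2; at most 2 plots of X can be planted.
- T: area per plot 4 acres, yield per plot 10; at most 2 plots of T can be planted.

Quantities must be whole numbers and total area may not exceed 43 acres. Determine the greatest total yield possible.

48

4×Z and 2×T: area 40 ≤ 43, yield 4·7 + 2·10 = 48.
2×Z, 3×G, and 2×T: area 42 ≤ 43, yield 2·7 + 3·4 + 2·10 = 46.
Best is 48.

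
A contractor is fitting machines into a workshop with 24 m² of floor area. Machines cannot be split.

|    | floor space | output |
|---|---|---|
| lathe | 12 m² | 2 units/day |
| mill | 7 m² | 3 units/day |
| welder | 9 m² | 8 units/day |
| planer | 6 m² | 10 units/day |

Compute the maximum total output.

Allowing fractional choices, the relaxed optimum would be about 21.3, but machines are indivisible.
mill + welder + planer: floor space 7 + 9 + 6 = 22 ≤ 24, output 3 + 8 + 10 = 21.
welder + planer: floor space 9 + 6 = 15 ≤ 24, output 8 + 10 = 18.
Best is mill, welder, and planer with total output 21.

21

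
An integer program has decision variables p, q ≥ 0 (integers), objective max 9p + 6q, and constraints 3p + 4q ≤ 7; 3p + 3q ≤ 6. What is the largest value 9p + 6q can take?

(p,q)=(2,0): 3·2+4·0=6≤7, 3·2+3·0=6≤6, objective 18.
(p,q)=(1,1): 3·1+4·1=7≤7, 3·1+3·1=6≤6, objective 15.
(p,q)=(1,0): 3·1+4·0=3≤7, 3·1+3·0=3≤6, objective 9.
The best lattice point is (2,0), giving 18.

18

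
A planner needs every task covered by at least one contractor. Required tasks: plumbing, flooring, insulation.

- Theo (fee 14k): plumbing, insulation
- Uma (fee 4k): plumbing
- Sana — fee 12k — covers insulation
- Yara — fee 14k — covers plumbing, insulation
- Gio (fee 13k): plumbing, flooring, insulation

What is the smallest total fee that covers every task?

13

The greedy cost-per-new-task heuristic would pick Uma and Gio for 17, but a cheaper cover exists.
Gio alone covers plumbing, flooring, insulation — every task.
Total fee: 13.
No cover costs less than 13.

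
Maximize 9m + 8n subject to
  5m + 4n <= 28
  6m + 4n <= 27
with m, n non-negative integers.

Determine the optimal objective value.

(m,n)=(1,5) is feasible, giving 49.
(m,n)=(0,6) is feasible, giving 48.
(m,n)=(1,4) is feasible, giving 41.
(m,n)=(0,5) is feasible, giving 40.
No feasible integer point exceeds 49.

49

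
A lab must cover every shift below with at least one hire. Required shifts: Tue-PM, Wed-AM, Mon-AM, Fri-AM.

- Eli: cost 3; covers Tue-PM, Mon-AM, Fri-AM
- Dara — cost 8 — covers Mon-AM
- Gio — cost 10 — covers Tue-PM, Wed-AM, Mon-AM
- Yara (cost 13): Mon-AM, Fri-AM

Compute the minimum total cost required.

13

Choose Eli and Gio: together they cover Tue-PM, Wed-AM, Mon-AM, Fri-AM — every shift.
Total cost: 3 + 10 = 13.
No cover costs less than 13.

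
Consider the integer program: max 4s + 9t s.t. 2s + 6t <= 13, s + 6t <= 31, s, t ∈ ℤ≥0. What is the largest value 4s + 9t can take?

24

The continuous relaxation peaks at (6.5, 0) with value 26.00; rounding to a feasible lattice point costs some objective.
(s,t)=(6,0) is feasible, giving 24.
(s,t)=(5,0) is feasible, giving 20.
The best lattice point is (6,0), giving 24.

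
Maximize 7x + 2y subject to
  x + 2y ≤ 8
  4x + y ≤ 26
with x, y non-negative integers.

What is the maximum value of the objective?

44

Relaxing integrality, the LP optimum is 45.71 at (x,y) = (6.29, 0.857), which is not an integer point.
(x,y)=(6,1) is feasible, giving 44.
(x,y)=(6,0) is feasible, giving 42.
(x,y)=(5,1) is feasible, giving 37.
(x,y)=(5,0) is feasible, giving 35.
Maximum is 44 at (x,y)=(6,1).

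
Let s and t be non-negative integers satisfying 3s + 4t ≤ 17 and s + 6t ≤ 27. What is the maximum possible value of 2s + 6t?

(s,t)=(0,4): 3·0+4·4=16≤17, 1·0+6·4=24≤27, objective 24.
(s,t)=(1,3): 3·1+4·3=15≤17, 1·1+6·3=19≤27, objective 20.
(s,t)=(0,3): 3·0+4·3=12≤17, 1·0+6·3=18≤27, objective 18.
Maximum is 24 at (s,t)=(0,4).

24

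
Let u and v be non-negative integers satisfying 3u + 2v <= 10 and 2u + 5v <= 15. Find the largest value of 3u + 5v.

16

(u,v)=(2,2) is feasible, giving 16.
(u,v)=(0,3) is feasible, giving 15.
(u,v)=(1,2) is feasible, giving 13.
No feasible integer point exceeds 16.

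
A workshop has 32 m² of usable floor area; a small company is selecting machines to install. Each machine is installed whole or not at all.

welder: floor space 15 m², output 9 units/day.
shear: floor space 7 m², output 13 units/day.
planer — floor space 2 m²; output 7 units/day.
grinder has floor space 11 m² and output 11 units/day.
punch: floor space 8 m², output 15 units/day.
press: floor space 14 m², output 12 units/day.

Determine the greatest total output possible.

47

Take shear, planer, punch, and press: floor space 7 + 2 + 8 + 14 = 31 ≤ 32, output 13 + 7 + 15 + 12 = 47.
No other feasible combination does better.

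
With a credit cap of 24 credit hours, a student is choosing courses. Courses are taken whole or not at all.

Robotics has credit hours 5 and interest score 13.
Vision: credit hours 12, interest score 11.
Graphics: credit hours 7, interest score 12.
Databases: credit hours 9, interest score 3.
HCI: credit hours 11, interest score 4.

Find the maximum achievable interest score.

36

This is an integer program with binary decision variables.
Take Robotics, Vision, and Graphics: credit hours 5 + 12 + 7 = 24 ≤ 24, interest score 13 + 11 + 12 = 36.
No other feasible combination does better.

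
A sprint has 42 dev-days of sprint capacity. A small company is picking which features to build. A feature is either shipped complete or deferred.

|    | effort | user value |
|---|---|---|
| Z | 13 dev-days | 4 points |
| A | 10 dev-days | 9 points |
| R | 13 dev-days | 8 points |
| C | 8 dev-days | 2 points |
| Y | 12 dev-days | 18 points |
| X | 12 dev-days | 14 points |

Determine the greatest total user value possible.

43

This is a 0-1 knapsack instance.
Allowing fractional choices, the relaxed optimum would be about 45.9, but features are indivisible.
A + C + Y + X: effort 10 + 8 + 12 + 12 = 42 ≤ 42, user value 9 + 2 + 18 + 14 = 43.
A + Y + X: effort 10 + 12 + 12 = 34 ≤ 42, user value 9 + 18 + 14 = 41.
R + Y + X: effort 13 + 12 + 12 = 37 ≤ 42, user value 8 + 18 + 14 = 40.
Best is A, C, Y, and X with total user value 43.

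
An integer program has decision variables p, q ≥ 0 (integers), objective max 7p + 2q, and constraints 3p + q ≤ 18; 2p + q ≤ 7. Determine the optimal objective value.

Relaxing integrality, the LP optimum is 24.50 at (p,q) = (3.5, 0), which is not an integer point.
(p,q)=(3,1): 3·3+1·1=10≤18, 2·3+1·1=7≤7, objective 23.
(p,q)=(3,0): 3·3+1·0=9≤18, 2·3+1·0=6≤7, objective 21.
(p,q)=(2,2): 3·2+1·2=8≤18, 2·2+1·2=6≤7, objective 18.
(p,q)=(2,1): 3·2+1·1=7≤18, 2·2+1·1=5≤7, objective 16.
Maximum is 23 at (p,q)=(3,1).

23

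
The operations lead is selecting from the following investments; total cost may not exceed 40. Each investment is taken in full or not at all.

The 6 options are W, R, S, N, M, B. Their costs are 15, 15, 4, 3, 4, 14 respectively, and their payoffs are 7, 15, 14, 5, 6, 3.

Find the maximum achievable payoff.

Allowing fractional choices, the relaxed optimum would be about 46.5, but investments are indivisible.
W + R + S + M: cost 15 + 15 + 4 + 4 = 38 ≤ 40, payoff 7 + 15 + 14 + 6 = 42.
W + R + S + N: cost 15 + 15 + 4 + 3 = 37 ≤ 40, payoff 7 + 15 + 14 + 5 = 41.
R + S + N + M + B: cost 15 + 4 + 3 + 4 + 14 = 40 ≤ 40, payoff 15 + 14 + 5 + 6 + 3 = 43.
Best is R, S, N, M, and B with total payoff 43.

43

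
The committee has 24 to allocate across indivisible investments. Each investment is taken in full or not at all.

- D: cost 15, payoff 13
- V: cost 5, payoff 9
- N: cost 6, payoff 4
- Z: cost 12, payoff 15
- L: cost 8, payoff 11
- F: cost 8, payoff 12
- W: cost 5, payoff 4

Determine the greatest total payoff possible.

32

Treat it as a binary knapsack problem.
V + L + F: cost 5 + 8 + 8 = 21 ≤ 24, payoff 9 + 11 + 12 = 32.
V + Z + W: cost 5 + 12 + 5 = 22 ≤ 24, payoff 9 + 15 + 4 = 28.
V + N + F + W: cost 5 + 6 + 8 + 5 = 24 ≤ 24, payoff 9 + 4 + 12 + 4 = 29.
Best is V, L, and F with total payoff 32.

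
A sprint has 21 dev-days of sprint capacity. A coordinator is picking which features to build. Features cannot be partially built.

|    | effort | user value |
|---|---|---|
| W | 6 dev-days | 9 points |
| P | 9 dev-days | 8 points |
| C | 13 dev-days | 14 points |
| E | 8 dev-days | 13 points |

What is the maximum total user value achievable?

Take C and E: effort 13 + 8 = 21 ≤ 21, user value 14 + 13 = 27.
No other feasible combination does better.

27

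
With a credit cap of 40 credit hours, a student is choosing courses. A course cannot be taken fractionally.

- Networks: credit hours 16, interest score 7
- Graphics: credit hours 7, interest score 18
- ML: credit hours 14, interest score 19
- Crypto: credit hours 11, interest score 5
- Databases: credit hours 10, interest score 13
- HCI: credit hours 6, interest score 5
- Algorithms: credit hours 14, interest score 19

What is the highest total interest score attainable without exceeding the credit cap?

Allowing fractional choices, the relaxed optimum would be about 62.5, but courses are indivisible.
Graphics + ML + Algorithms: credit hours 7 + 14 + 14 = 35 ≤ 40, interest score 18 + 19 + 19 = 56.
Graphics + ML + Databases + HCI: credit hours 7 + 14 + 10 + 6 = 37 ≤ 40, interest score 18 + 19 + 13 + 5 = 55.
Best is Graphics, ML, and Algorithms with total interest score 56.

56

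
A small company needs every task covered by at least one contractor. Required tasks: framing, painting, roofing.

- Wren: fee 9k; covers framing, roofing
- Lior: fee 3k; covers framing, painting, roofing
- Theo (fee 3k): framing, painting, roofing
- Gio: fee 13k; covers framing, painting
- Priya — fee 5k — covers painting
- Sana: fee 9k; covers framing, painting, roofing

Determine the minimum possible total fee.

3

Lior alone covers framing, painting, roofing — every task.
Total fee: 3.
No cover costs less than 3.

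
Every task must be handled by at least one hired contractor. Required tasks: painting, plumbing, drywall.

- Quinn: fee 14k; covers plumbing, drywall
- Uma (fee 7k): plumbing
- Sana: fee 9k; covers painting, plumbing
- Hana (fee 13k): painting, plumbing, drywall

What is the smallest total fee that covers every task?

13

This is an integer covering problem.
Hana alone covers painting, plumbing, drywall — every task.
Total fee: 13.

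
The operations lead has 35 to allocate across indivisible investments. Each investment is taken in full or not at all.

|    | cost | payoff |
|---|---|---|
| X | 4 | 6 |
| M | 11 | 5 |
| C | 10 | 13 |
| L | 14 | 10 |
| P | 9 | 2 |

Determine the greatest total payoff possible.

29

This is a 0-1 knapsack instance.
Allowing fractional choices, the relaxed optimum would be about 32.2, but investments are indivisible.
X + C + L: cost 4 + 10 + 14 = 28 ≤ 35, payoff 6 + 13 + 10 = 29.
M + C + L: cost 11 + 10 + 14 = 35 ≤ 35, payoff 5 + 13 + 10 = 28.
Best is X, C, and L with total payoff 29.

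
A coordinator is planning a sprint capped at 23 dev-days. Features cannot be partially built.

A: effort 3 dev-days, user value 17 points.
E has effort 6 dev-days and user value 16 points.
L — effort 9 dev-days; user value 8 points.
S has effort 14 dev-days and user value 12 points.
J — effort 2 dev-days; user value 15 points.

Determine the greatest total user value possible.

56

Take A, E, L, and J: effort 3 + 6 + 9 + 2 = 20 ≤ 23, user value 17 + 16 + 8 + 15 = 56.
No other feasible combination does better.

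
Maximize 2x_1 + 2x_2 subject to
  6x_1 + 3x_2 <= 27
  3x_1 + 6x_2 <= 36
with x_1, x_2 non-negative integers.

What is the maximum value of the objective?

14

(x_1,x_2)=(2,5) is feasible, giving 14.
(x_1,x_2)=(2,4) is feasible, giving 12.
No feasible integer point exceeds 14.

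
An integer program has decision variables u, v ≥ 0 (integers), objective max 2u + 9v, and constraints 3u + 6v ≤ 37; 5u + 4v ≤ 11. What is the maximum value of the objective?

18

The continuous relaxation peaks at (0, 2.75) with value 24.75; rounding to a feasible lattice point costs some objective.
(u,v)=(0,2): 3·0+6·2=12≤37, 5·0+4·2=8≤11, objective 18.
(u,v)=(1,1): 3·1+6·1=9≤37, 5·1+4·1=9≤11, objective 11.
(u,v)=(0,1): 3·0+6·1=6≤37, 5·0+4·1=4≤11, objective 9.
Maximum is 18 at (u,v)=(0,2).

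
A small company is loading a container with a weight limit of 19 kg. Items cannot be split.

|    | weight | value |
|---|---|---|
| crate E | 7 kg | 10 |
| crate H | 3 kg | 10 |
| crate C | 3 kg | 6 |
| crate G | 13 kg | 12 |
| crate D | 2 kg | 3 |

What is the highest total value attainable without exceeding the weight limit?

crate E + crate H + crate C + crate D: weight 7 + 3 + 3 + 2 = 15 ≤ 19, value 10 + 10 + 6 + 3 = 29.
crate E + crate H + crate C: weight 7 + 3 + 3 = 13 ≤ 19, value 10 + 10 + 6 = 26.
crate H + crate C + crate G: weight 3 + 3 + 13 = 19 ≤ 19, value 10 + 6 + 12 = 28.
Best is crate E, crate H, crate C, and crate D with total value 29.

29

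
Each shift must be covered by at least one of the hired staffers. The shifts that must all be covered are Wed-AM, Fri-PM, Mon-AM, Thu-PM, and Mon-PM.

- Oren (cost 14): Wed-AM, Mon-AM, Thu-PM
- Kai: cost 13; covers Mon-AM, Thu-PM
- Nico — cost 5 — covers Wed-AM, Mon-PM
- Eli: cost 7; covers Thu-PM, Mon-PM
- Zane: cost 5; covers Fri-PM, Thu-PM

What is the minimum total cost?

23

Choose Kai, Nico, and Zane: together they cover Wed-AM, Fri-PM, Mon-AM, Thu-PM, Mon-PM — every shift.
Total cost: 13 + 5 + 5 = 23.
No cover costs less than 23.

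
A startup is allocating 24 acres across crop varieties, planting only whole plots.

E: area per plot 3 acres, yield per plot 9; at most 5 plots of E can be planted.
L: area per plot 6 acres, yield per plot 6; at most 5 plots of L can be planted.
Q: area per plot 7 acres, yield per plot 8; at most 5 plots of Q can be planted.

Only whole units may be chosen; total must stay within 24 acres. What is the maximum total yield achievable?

53

Take 5×E and 1×Q: area 22 ≤ 24, yield 5·9 + 1·8 = 53.
E has the best ratio (9/3) and is taken to its limit of 5; remaining capacity is filled optimally with the others.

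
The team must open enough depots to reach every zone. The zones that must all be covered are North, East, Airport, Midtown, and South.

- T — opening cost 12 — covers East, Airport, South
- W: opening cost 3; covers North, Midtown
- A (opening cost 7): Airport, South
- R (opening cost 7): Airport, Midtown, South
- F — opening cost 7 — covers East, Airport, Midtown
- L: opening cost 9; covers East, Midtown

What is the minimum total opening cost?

15

This is an integer covering problem.
The greedy cost-per-new-zone heuristic would pick W, A, and F for 17, but a cheaper cover exists.
Choose T and W: together they cover North, East, Airport, Midtown, South — every zone.
Total opening cost: 12 + 3 = 15.
No cover costs less than 15.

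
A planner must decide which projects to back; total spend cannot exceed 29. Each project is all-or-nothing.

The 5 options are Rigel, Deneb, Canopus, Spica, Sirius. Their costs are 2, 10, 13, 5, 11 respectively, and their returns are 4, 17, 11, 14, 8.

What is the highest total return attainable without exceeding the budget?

This is a 0-1 knapsack instance.
Allowing fractional choices, the relaxed optimum would be about 45.2, but projects are indivisible.
Rigel + Deneb + Spica + Sirius: cost 2 + 10 + 5 + 11 = 28 ≤ 29, return 4 + 17 + 14 + 8 = 43.
Deneb + Spica + Sirius: cost 10 + 5 + 11 = 26 ≤ 29, return 17 + 14 + 8 = 39.
Deneb + Canopus + Spica: cost 10 + 13 + 5 = 28 ≤ 29, return 17 + 11 + 14 = 42.
Best is Rigel, Deneb, Spica, and Sirius with total return 43.

43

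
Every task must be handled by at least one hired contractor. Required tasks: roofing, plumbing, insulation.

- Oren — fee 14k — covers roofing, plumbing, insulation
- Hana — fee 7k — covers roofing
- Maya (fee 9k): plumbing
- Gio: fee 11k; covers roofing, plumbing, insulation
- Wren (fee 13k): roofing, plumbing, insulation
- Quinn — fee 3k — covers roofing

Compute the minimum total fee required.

The greedy cost-per-new-task heuristic would pick Quinn and Gio for 14, but a cheaper cover exists.
Gio alone covers roofing, plumbing, insulation — every task.
Total fee: 11.
No cover costs less than 11.

11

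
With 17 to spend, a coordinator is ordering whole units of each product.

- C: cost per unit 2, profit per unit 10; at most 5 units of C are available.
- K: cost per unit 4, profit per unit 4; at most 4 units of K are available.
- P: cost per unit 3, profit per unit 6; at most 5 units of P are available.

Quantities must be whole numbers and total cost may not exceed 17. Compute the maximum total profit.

62

This is a bounded integer knapsack.
5×C and 2×P: cost 16 ≤ 17, profit 5·10 + 2·6 = 62.
5×C, 1×K, and 1×P: cost 17 ≤ 17, profit 5·10 + 1·4 + 1·6 = 60.
Best is 62.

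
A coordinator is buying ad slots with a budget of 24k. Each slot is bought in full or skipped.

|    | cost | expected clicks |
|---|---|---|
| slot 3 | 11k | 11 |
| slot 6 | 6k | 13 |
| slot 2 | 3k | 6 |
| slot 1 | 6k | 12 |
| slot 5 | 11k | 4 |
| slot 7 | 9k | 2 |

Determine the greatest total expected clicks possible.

36

Allowing fractional choices, the relaxed optimum would be about 40.0, but ad slots are indivisible.
slot 6 + slot 2 + slot 1 + slot 7: cost 6 + 3 + 6 + 9 = 24 ≤ 24, expected clicks 13 + 6 + 12 + 2 = 33.
slot 6 + slot 2 + slot 1: cost 6 + 3 + 6 = 15 ≤ 24, expected clicks 13 + 6 + 12 = 31.
slot 3 + slot 6 + slot 1: cost 11 + 6 + 6 = 23 ≤ 24, expected clicks 11 + 13 + 12 = 36.
Best is slot 3, slot 6, and slot 1 with total expected clicks 36.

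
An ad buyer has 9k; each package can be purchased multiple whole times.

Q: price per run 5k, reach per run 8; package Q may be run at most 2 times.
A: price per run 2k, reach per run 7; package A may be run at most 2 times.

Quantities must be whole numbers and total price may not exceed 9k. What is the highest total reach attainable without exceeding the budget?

22

A has the best ratio (7/2); taking only A gives at most 2×7 = 14 (stopped by the supply cap of 2).
Mixing does better — 1×Q and 2×A: price 9 ≤ 9, reach 1·8 + 2·7 = 22.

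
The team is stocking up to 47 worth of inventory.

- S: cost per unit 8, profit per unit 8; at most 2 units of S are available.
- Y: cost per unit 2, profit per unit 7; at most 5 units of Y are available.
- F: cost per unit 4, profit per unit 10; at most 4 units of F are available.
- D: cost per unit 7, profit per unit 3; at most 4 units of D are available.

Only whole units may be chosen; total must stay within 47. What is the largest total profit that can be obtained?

91

Take 2×S, 5×Y, and 4×F: cost 42 ≤ 47, profit 2·8 + 5·7 + 4·10 = 91.
Y has the best ratio (7/2) and is taken to its limit of 5; remaining capacity is filled optimally with the others.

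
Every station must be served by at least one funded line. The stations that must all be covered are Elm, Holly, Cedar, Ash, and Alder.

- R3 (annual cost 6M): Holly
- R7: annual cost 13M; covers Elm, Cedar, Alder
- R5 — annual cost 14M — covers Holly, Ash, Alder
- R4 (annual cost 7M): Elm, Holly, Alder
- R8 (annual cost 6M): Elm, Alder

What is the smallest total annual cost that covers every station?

The greedy cost-per-new-station heuristic would pick R4, R7, and R5 for 34, but a cheaper cover exists.
Choose R7 and R5: together they cover Elm, Holly, Cedar, Ash, Alder — every station.
Total annual cost: 13 + 14 = 27.
No cover costs less than 27.

27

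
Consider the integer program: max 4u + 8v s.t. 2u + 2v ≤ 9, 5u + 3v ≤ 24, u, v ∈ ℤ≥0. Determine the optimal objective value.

32

(u,v)=(0,4): 2·0+2·4=8≤9, 5·0+3·4=12≤24, objective 32.
(u,v)=(1,3): 2·1+2·3=8≤9, 5·1+3·3=14≤24, objective 28.
(u,v)=(0,3): 2·0+2·3=6≤9, 5·0+3·3=9≤24, objective 24.
No feasible integer point exceeds 32.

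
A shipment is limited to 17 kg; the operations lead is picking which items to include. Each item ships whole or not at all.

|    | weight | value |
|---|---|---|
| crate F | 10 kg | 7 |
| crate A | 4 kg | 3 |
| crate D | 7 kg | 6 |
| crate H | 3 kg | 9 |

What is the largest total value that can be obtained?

This is a 0-1 knapsack instance.
Take crate F, crate A, and crate H: weight 10 + 4 + 3 = 17 ≤ 17, value 7 + 3 + 9 = 19.
No other feasible combination does better.

19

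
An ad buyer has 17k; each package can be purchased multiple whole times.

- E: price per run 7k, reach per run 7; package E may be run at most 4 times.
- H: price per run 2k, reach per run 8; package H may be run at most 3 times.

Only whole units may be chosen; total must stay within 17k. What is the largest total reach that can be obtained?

This is a bounded integer knapsack.
H has the best ratio (8/2); taking only H gives at most 3×8 = 24 (stopped by the supply cap of 3).
Mixing does better — 1×E and 3×H: price 13 ≤ 17, reach 1·7 + 3·8 = 31.

31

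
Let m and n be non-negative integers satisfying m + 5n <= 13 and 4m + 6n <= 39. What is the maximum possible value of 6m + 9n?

57

(m,n)=(8,1): 1·8+5·1=13≤13, 4·8+6·1=38≤39, objective 57.
(m,n)=(9,0): 1·9+5·0=9≤13, 4·9+6·0=36≤39, objective 54.
(m,n)=(7,1): 1·7+5·1=12≤13, 4·7+6·1=34≤39, objective 51.
(m,n)=(8,0): 1·8+5·0=8≤13, 4·8+6·0=32≤39, objective 48.
Maximum is 57 at (m,n)=(8,1).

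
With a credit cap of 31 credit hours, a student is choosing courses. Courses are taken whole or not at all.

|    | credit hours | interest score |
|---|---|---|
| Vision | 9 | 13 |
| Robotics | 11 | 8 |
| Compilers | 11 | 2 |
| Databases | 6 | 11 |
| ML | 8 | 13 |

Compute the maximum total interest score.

Allowing fractional choices, the relaxed optimum would be about 42.8, but courses are indivisible.
Robotics + Databases + ML: credit hours 11 + 6 + 8 = 25 ≤ 31, interest score 8 + 11 + 13 = 32.
Vision + Robotics + ML: credit hours 9 + 11 + 8 = 28 ≤ 31, interest score 13 + 8 + 13 = 34.
Vision + Databases + ML: credit hours 9 + 6 + 8 = 23 ≤ 31, interest score 13 + 11 + 13 = 37.
Best is Vision, Databases, and ML with total interest score 37.

37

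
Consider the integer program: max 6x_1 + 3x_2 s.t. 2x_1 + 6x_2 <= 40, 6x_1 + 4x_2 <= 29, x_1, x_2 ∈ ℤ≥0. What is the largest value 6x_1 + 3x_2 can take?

27

Relaxing integrality, the LP optimum is 29.00 at (x_1,x_2) = (4.83, 0), which is not an integer point.
(x_1,x_2)=(4,1): 2·4+6·1=14≤40, 6·4+4·1=28≤29, objective 27.
(x_1,x_2)=(4,0): 2·4+6·0=8≤40, 6·4+4·0=24≤29, objective 24.
(x_1,x_2)=(3,2): 2·3+6·2=18≤40, 6·3+4·2=26≤29, objective 24.
(x_1,x_2)=(3,1): 2·3+6·1=12≤40, 6·3+4·1=22≤29, objective 21.
Maximum is 27 at (x_1,x_2)=(4,1).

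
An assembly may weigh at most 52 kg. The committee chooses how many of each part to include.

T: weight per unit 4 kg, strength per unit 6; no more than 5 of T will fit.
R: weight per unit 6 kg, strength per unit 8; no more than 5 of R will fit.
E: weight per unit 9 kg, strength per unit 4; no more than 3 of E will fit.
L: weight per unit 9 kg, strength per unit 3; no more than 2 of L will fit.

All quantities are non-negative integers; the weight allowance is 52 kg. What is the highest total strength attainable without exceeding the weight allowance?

T has the best ratio (6/4); taking only T gives at most 5×6 = 30 (stopped by the supply cap of 5).
Mixing does better — 5×T and 5×R: weight 50 ≤ 52, strength 5·6 + 5·8 = 70.

70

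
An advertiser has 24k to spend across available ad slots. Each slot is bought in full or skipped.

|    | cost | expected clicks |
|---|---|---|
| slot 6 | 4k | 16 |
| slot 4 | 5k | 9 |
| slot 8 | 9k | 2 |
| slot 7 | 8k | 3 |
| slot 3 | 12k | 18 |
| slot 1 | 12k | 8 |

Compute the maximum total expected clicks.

Take slot 6, slot 4, and slot 3: cost 4 + 5 + 12 = 21 ≤ 24, expected clicks 16 + 9 + 18 = 43.
No other feasible combination does better.

43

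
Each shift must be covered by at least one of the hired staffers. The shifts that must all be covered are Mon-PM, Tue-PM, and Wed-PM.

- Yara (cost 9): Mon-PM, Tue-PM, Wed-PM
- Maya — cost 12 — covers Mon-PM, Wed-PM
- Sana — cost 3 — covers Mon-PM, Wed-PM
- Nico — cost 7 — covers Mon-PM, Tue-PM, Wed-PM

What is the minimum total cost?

This is a weighted set-cover instance.
The greedy cost-per-new-shift heuristic would pick Sana and Nico for 10, but a cheaper cover exists.
Nico alone covers Mon-PM, Tue-PM, Wed-PM — every shift.
Total cost: 7.
No cover costs less than 7.

7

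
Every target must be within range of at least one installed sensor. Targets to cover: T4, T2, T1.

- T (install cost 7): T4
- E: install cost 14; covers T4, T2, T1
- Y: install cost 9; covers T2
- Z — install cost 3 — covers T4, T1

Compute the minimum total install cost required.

12

Choose Y and Z: together they cover T4, T2, T1 — every target.
Total install cost: 9 + 3 = 12.
No cover costs less than 12.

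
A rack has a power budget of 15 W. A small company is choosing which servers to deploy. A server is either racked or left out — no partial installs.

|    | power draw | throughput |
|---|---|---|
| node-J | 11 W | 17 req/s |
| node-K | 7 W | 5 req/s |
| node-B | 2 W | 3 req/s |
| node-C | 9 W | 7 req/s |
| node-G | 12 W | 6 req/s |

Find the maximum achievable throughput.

20

node-J: power draw 11 ≤ 15, throughput 17.
node-B + node-C: power draw 2 + 9 = 11 ≤ 15, throughput 3 + 7 = 10.
node-J + node-B: power draw 11 + 2 = 13 ≤ 15, throughput 17 + 3 = 20.
Best is node-J and node-B with total throughput 20.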